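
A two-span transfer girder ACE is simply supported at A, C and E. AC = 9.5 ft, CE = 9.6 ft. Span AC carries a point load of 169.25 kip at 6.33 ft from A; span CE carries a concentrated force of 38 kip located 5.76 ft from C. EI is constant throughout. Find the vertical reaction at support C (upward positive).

R_C = 165.5 kip

Insert a hinge at C; M_C is the redundant, and each span becomes simply supported.
Discontinuity in slope at C on the released structure — sum the simple-span end rotations:
  span AC: point load 169.25 at a = 6.33: Pab(L + a)/(6LEI) = 943.2/EI
  span CE: point load 38 at a = 5.76: Pab(L + b)/(6LEI) = 196.1/EI
  relative rotation θ_0 = (943.2 + 196.1)/EI = 1139/EI
A unit hogging moment at C produces rotation L₁/(3EI) + L₂/(3EI) = 6.367/EI.
Compatibility: M_C·(L₁+L₂)/(3EI) = θ_0, giving M_C = 178.9 kip·ft (hogging).
Span AC, ΣM about A with M_C applied at C: R_C^{AC}·9.5 = 1071 + 178.9, so R_C^{AC} = 131.6 kip and R_A = 169.2 − 131.6 = 37.64 kip.
Span CE, ΣM about E: R_C^{CE}·9.6 = 145.9 + 178.9, so R_C^{CE} = 33.84 kip and R_E = 38 − 33.84 = 4.16 kip.
R_C = 131.6 + 33.84 = 165.5 kip.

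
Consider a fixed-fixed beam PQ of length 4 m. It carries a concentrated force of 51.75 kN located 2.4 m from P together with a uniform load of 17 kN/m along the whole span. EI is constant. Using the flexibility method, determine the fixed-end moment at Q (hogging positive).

Release both end moments; the primary structure is a simply-supported span PQ with redundants M_P and M_Q.
Simple-span end rotations at P and Q under the given loads:
  at P: point load 51.75 at a = 2.4: Pab(L + b)/(6LEI) = 46.37/EI
  at Q: point load 51.75 at a = 2.4: Pab(L + a)/(6LEI) = 52.99/EI
  at P: UDL 17: wL³/(24EI) = 45.33/EI
  at Q: UDL 17: wL³/(24EI) = 45.33/EI
  θ_P0 = 91.7/EI,  θ_Q0 = 98.33/EI
Flexibility coefficients: a unit moment at one end gives L/(3EI) there and L/(6EI) at the far end, so f₁₁ = f₂₂ = 1.333/EI and f₁₂ = f₂₁ = 0.6667/EI.
Compatibility — zero rotation at each built-in end:
  1.333 M_P + 0.6667 M_Q = 91.7
  0.6667 M_P + 1.333 M_Q = 98.33
Solving the pair gives M_P = 42.54 kN·m and M_Q = 52.47 kN·m (hogging).

M_Q = 52.47 kN·m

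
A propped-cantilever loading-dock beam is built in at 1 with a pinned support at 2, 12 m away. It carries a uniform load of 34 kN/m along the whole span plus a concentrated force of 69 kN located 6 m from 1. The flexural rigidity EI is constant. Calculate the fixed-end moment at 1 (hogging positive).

M_1 = 767.2 kN·m

Remove the prop at 2; the released (primary) structure is a cantilever built in at 1.
Deflection at 2 on the released cantilever, summing each load's contribution:
  UDL 34: wL⁴/(8EI) = 88128/EI
  point load 69 at a = 6: Pa²(3L − a)/(6EI) = 12420/EI
  δ_0 = 100548/EI
Flexibility coefficient — unit upward force at 2: δ_{22} = L³/(3EI) = 576/EI.
The prop prevents deflection at 2: R_2 = δ_0/δ_{22} = 100548/576 = 174.6 kN.
Moment equilibrium about 1: M_1 = Σ(load moments about 1) − R_2·L = 2862 − 174.6×12 = 767.2 kN·m.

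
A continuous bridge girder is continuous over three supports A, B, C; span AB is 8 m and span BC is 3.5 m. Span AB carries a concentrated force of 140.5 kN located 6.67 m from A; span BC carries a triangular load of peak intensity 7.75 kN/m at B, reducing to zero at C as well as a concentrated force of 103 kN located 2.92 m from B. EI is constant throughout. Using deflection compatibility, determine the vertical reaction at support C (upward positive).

Take M_B as the redundant. Released structure: two simple spans AB and BC with a hinge at B.
End slopes at the hinge B, treating each span as simply supported:
  span AB: point load 140.5 at a = 6.67: Pab(L + a)/(6LEI) = 380.9/EI
  span BC: triangular load, peak 7.75: w₀L³/(45EI) = 7.384/EI
  span BC: point load 103 at a = 2.92: Pab(L + b)/(6LEI) = 33.89/EI
  relative rotation θ_0 = (380.9 + 41.28)/EI = 422.2/EI
A unit hogging moment at B produces rotation L₁/(3EI) + L₂/(3EI) = 3.833/EI.
Slope continuity at B: θ_0 = M_B·3.833/EI, so M_B = 422.2/3.833 = 110.1 kN·m (hogging).
Span BC, ΣM about C: R_B^{BC}·3.5 = 91.39 + 110.1, so R_B^{BC} = 57.58 kN and R_C = 116.6 − 57.58 = 58.98 kN.

R_C = 58.98 kN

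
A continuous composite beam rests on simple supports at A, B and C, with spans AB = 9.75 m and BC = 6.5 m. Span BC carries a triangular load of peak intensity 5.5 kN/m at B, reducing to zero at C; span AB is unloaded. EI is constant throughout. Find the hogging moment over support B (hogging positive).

Insert a hinge at B; M_B is the redundant, and each span becomes simply supported.
Rotations at B on the released spans (each span's end-slope, ×1/EI):
  span BC: triangular load, peak 5.5: w₀L³/(45EI) = 33.57/EI
  relative rotation θ_0 = (0 + 33.57)/EI = 33.57/EI
A unit hogging moment at B produces rotation L₁/(3EI) + L₂/(3EI) = 5.417/EI.
Slope continuity at B: θ_0 = M_B·5.417/EI, so M_B = 33.57/5.417 = 6.197 kN·m (hogging).

M_B = 6.197 kN·m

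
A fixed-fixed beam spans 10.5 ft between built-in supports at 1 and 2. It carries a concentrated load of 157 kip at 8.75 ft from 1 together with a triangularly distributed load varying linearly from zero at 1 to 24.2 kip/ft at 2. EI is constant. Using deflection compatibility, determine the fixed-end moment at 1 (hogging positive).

Release both end moments; the primary structure is a simply-supported span 12 with redundants M_1 and M_2.
Simple-span end rotations at 1 and 2 under the given loads:
  at 1: point load 157 at a = 8.75: Pab(L + b)/(6LEI) = 467.5/EI
  at 2: point load 157 at a = 8.75: Pab(L + a)/(6LEI) = 734.6/EI
  at 1: triangular load, peak 24.2: 7w₀L³/(360EI) = 544.7/EI
  at 2: triangular load, peak 24.2: w₀L³/(45EI) = 622.5/EI
  θ_10 = 1012/EI,  θ_20 = 1357/EI
Flexibility coefficients: a unit moment at one end gives L/(3EI) there and L/(6EI) at the far end, so f₁₁ = f₂₂ = 3.5/EI and f₁₂ = f₂₁ = 1.75/EI.
Compatibility — zero rotation at each built-in end:
  3.5 M_1 + 1.75 M_2 = 1012
  1.75 M_1 + 3.5 M_2 = 1357
Solving the pair gives M_1 = 127.1 kip·ft and M_2 = 324.2 kip·ft (hogging).

M_1 = 127.1 kip·ft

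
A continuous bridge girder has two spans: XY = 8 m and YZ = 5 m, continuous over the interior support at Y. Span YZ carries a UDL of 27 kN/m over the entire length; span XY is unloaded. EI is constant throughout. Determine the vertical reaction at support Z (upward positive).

Insert a hinge at Y; M_Y is the redundant, and each span becomes simply supported.
Discontinuity in slope at Y on the released structure — sum the simple-span end rotations:
  span YZ: UDL 27: wL³/(24EI) = 140.6/EI
  relative rotation θ_0 = (0 + 140.6)/EI = 140.6/EI
A unit hogging moment at Y produces rotation L₁/(3EI) + L₂/(3EI) = 4.333/EI.
Compatibility: M_Y·(L₁+L₂)/(3EI) = θ_0, giving M_Y = 32.45 kN·m (hogging).
Span YZ, ΣM about Z: R_Y^{YZ}·5 = 337.5 + 32.45, so R_Y^{YZ} = 73.99 kN and R_Z = 135 − 73.99 = 61.01 kN.

R_Z = 61.01 kN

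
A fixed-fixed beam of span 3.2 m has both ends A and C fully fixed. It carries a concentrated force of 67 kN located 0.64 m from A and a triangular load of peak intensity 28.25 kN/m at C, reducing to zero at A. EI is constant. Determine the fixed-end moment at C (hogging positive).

Take the two fixed-end moments M_A, M_C as redundants; the released structure is the simple span AC.
End rotations of the released simple span under the applied load (×1/EI):
  at A: point load 67 at a = 0.64: Pab(L + b)/(6LEI) = 32.93/EI
  at C: point load 67 at a = 0.64: Pab(L + a)/(6LEI) = 21.95/EI
  at A: triangular load, peak 28.25: 7w₀L³/(360EI) = 18/EI
  at C: triangular load, peak 28.25: w₀L³/(45EI) = 20.57/EI
  θ_A0 = 50.93/EI,  θ_C0 = 42.53/EI
Flexibility coefficients: a unit moment at one end gives L/(3EI) there and L/(6EI) at the far end, so f₁₁ = f₂₂ = 1.067/EI and f₁₂ = f₂₁ = 0.5333/EI.
Compatibility — zero rotation at each built-in end:
  1.067 M_A + 0.5333 M_C = 50.93
  0.5333 M_A + 1.067 M_C = 42.53
Solving the pair gives M_A = 37.09 kN·m and M_C = 21.32 kN·m (hogging).

M_C = 21.32 kN·m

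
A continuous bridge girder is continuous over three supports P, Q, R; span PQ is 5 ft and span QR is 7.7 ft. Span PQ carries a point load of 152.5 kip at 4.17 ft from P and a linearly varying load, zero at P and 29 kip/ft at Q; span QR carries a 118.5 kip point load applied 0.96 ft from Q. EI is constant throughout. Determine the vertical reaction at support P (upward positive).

Take M_Q as the redundant. Released structure: two simple spans PQ and QR with a hinge at Q.
Rotations at Q on the released spans (each span's end-slope, ×1/EI):
  span PQ: point load 152.5 at a = 4.17: Pab(L + a)/(6LEI) = 161.3/EI
  span PQ: triangular load, peak 29: w₀L³/(45EI) = 80.56/EI
  span QR: point load 118.5 at a = 0.96: Pab(L + b)/(6LEI) = 239.6/EI
  relative rotation θ_0 = (241.9 + 239.6)/EI = 481.5/EI
A unit hogging moment at Q produces rotation L₁/(3EI) + L₂/(3EI) = 4.233/EI.
Slope continuity at Q: θ_0 = M_Q·4.233/EI, so M_Q = 481.5/4.233 = 113.7 kip·ft (hogging).
Span PQ, ΣM about P with M_Q applied at Q: R_Q^{PQ}·5 = 877.6 + 113.7, so R_Q^{PQ} = 198.3 kip and R_P = 225 − 198.3 = 26.73 kip.

R_P = 26.73 kip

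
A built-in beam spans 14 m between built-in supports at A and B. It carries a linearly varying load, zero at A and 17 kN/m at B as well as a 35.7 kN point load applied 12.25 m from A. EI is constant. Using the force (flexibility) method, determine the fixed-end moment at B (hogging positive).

M_B = 214.4 kN·m

Take the two fixed-end moments M_A, M_B as redundants; the released structure is the simple span AB.
End rotations of the released simple span under the applied load (×1/EI):
  at A: triangular load, peak 17: 7w₀L³/(360EI) = 907/EI
  at B: triangular load, peak 17: w₀L³/(45EI) = 1037/EI
  at A: point load 35.7 at a = 12.25: Pab(L + b)/(6LEI) = 143.5/EI
  at B: point load 35.7 at a = 12.25: Pab(L + a)/(6LEI) = 239.2/EI
  θ_A0 = 1051/EI,  θ_B0 = 1276/EI
Flexibility coefficients: a unit moment at one end gives L/(3EI) there and L/(6EI) at the far end, so f₁₁ = f₂₂ = 4.667/EI and f₁₂ = f₂₁ = 2.333/EI.
Compatibility — zero rotation at each built-in end:
  4.667 M_A + 2.333 M_B = 1051
  2.333 M_A + 4.667 M_B = 1276
Solving the pair gives M_A = 117.9 kN·m and M_B = 214.4 kN·m (hogging).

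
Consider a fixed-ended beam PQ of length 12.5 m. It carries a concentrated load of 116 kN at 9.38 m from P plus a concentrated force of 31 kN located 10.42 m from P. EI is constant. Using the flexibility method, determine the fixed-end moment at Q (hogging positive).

Take the two fixed-end moments M_P, M_Q as redundants; the released structure is the simple span PQ.
On the primary (simply-supported) span, the end slopes from the loading are:
  at P: point load 116 at a = 9.38: Pab(L + b)/(6LEI) = 707/EI
  at Q: point load 116 at a = 9.38: Pab(L + a)/(6LEI) = 990.4/EI
  at P: point load 31 at a = 10.42: Pab(L + b)/(6LEI) = 130.6/EI
  at Q: point load 31 at a = 10.42: Pab(L + a)/(6LEI) = 205.3/EI
  θ_P0 = 837.6/EI,  θ_Q0 = 1196/EI
Flexibility coefficients: a unit moment at one end gives L/(3EI) there and L/(6EI) at the far end, so f₁₁ = f₂₂ = 4.167/EI and f₁₂ = f₂₁ = 2.083/EI.
Compatibility — zero rotation at each built-in end:
  4.167 M_P + 2.083 M_Q = 837.6
  2.083 M_P + 4.167 M_Q = 1196
Solving the pair gives M_P = 76.73 kN·m and M_Q = 248.6 kN·m (hogging).

M_Q = 248.6 kN·m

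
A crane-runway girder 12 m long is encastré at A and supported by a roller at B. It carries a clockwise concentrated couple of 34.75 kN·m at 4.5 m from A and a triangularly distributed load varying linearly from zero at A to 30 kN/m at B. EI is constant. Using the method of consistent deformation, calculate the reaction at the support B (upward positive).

Release the roller at B. Primary structure: cantilever fixed at A.
Deflection at B on the released cantilever, summing each load's contribution:
  clockwise couple 34.75 at a = 4.5: M₀a(2L − a)/(2EI) = 1525/EI
  triangular load, peak 30 at the free end: 11w₀L⁴/(120EI) = 57024/EI
  δ_0 = 58549/EI
Flexibility coefficient — unit upward force at B: δ_{BB} = L³/(3EI) = 576/EI.
The prop prevents deflection at B: R_B = δ_0/δ_{BB} = 58549/576 = 101.6 kN.

R_B = 101.6 kN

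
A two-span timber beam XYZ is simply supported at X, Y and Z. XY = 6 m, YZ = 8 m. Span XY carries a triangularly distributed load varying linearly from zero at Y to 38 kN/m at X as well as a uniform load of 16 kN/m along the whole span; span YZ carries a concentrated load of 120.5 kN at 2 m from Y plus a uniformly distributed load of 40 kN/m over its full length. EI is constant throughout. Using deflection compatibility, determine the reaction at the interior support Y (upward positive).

R_Y = 435 kN

Take M_Y as the redundant. Released structure: two simple spans XY and YZ with a hinge at Y.
Rotations at Y on the released spans (each span's end-slope, ×1/EI):
  span XY: triangular load, peak 38: 7w₀L³/(360EI) = 159.6/EI
  span XY: UDL 16: wL³/(24EI) = 144/EI
  span YZ: point load 120.5 at a = 2: Pab(L + b)/(6LEI) = 421.8/EI
  span YZ: UDL 40: wL³/(24EI) = 853.3/EI
  relative rotation θ_0 = (303.6 + 1275)/EI = 1579/EI
A unit hogging moment at Y produces rotation L₁/(3EI) + L₂/(3EI) = 4.667/EI.
Compatibility: M_Y·(L₁+L₂)/(3EI) = θ_0, giving M_Y = 338.3 kN·m (hogging).
Span XY, ΣM about X with M_Y applied at Y: R_Y^{XY}·6 = 516 + 338.3, so R_Y^{XY} = 142.4 kN and R_X = 210 − 142.4 = 67.62 kN.
Span YZ, ΣM about Z: R_Y^{YZ}·8 = 2003 + 338.3, so R_Y^{YZ} = 292.7 kN and R_Z = 440.5 − 292.7 = 147.8 kN.
R_Y = 142.4 + 292.7 = 435 kN.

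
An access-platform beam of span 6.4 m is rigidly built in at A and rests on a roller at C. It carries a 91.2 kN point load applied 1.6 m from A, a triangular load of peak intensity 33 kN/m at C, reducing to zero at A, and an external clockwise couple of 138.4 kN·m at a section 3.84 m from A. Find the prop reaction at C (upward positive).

R_C = 93.17 kN

Release the roller at C. Primary structure: cantilever fixed at A.
Primary-structure tip deflection at C by superposition:
  point load 91.2 at a = 1.6: Pa²(3L − a)/(6EI) = 684.9/EI
  triangular load, peak 33 at the free end: 11w₀L⁴/(120EI) = 5075/EI
  clockwise couple 138.4 at a = 3.84: M₀a(2L − a)/(2EI) = 2381/EI
  δ_0 = 8141/EI
Flexibility coefficient — unit upward force at C: δ_{CC} = L³/(3EI) = 87.38/EI.
The prop prevents deflection at C: R_C = δ_0/δ_{CC} = 8141/87.38 = 93.17 kN.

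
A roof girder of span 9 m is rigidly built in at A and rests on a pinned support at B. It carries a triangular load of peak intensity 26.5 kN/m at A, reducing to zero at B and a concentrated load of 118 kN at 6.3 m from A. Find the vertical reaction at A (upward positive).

R_A = 146.9 kN

Release the roller at B. Primary structure: cantilever fixed at A.
Deflection at B on the released cantilever, summing each load's contribution:
  triangular load, peak 26.5 at the fixed end: w₀L⁴/(30EI) = 5796/EI
  point load 118 at a = 6.3: Pa²(3L − a)/(6EI) = 16158/EI
  δ_0 = 21953/EI
Flexibility coefficient — unit upward force at B: δ_{BB} = L³/(3EI) = 243/EI.
The prop prevents deflection at B: R_B = δ_0/δ_{BB} = 21953/243 = 90.34 kN.
Vertical equilibrium: R_A = ΣP − R_B = 237.2 − 90.34 = 146.9 kN.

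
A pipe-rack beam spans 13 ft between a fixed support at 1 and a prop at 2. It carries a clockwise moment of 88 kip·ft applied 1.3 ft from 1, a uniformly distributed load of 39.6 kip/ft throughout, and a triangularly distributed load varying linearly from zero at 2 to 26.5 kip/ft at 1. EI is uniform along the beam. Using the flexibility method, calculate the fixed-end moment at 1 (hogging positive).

M_1 = 1198 kip·ft

Take the reaction at 2 as the redundant and release it; the primary structure is a cantilever fixed at 1.
Downward deflection at the released point 2 due to the loads:
  clockwise couple 88 at a = 1.3: M₀a(2L − a)/(2EI) = 1413/EI
  UDL 39.6: wL⁴/(8EI) = 141377/EI
  triangular load, peak 26.5 at the fixed end: w₀L⁴/(30EI) = 25229/EI
  δ_0 = 168019/EI
Tip deflection under a unit load at 2: L³/(3EI) = 732.3/EI.
The prop prevents deflection at 2: R_2 = δ_0/δ_{22} = 168019/732.3 = 229.4 kip.
Moment equilibrium about 1: M_1 = Σ(load moments about 1) − R_2·L = 4181 − 229.4×13 = 1198 kip·ft.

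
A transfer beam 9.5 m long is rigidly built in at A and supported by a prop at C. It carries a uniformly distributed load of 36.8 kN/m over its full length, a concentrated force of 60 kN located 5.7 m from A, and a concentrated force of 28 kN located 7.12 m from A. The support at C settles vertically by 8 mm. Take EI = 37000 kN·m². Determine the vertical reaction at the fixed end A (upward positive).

R_A = 263.9 kN

Remove the prop at C; the released (primary) structure is a cantilever built in at A.
Deflection at C on the released cantilever, summing each load's contribution:
  UDL 36.8: wL⁴/(8EI) = 37467/EI
  point load 60 at a = 5.7: Pa²(3L − a)/(6EI) = 7408/EI
  point load 28 at a = 7.12: Pa²(3L − a)/(6EI) = 5058/EI
  δ_0 = 49933/EI
Flexibility coefficient — unit upward force at C: δ_{CC} = L³/(3EI) = 285.8/EI.
With EI = 37000 kN·m²: δ_0 = 1.3495 m and δ_{CC} = 0.007724 m/kN.
Compatibility — the beam at C must follow the support down by 0.008 m: δ_0 − R_C·δ_{CC} = 0.008, so R_C = (1.3495 − 0.008)/0.007724 = 173.7 kN.
Vertical equilibrium: R_A = ΣP − R_C = 437.6 − 173.7 = 263.9 kN.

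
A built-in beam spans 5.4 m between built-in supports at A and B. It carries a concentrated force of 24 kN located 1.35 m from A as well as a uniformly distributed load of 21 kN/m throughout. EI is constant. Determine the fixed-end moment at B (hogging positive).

Release both end moments; the primary structure is a simply-supported span AB with redundants M_A and M_B.
Simple-span end rotations at A and B under the given loads:
  at A: point load 24 at a = 1.35: Pab(L + b)/(6LEI) = 38.27/EI
  at B: point load 24 at a = 1.35: Pab(L + a)/(6LEI) = 27.34/EI
  at A: UDL 21: wL³/(24EI) = 137.8/EI
  at B: UDL 21: wL³/(24EI) = 137.8/EI
  θ_A0 = 176.1/EI,  θ_B0 = 165.1/EI
Flexibility coefficients: a unit moment at one end gives L/(3EI) there and L/(6EI) at the far end, so f₁₁ = f₂₂ = 1.8/EI and f₁₂ = f₂₁ = 0.9/EI.
Compatibility — zero rotation at each built-in end:
  1.8 M_A + 0.9 M_B = 176.1
  0.9 M_A + 1.8 M_B = 165.1
Solving the pair gives M_A = 69.25 kN·m and M_B = 57.1 kN·m (hogging).

M_B = 57.1 kN·m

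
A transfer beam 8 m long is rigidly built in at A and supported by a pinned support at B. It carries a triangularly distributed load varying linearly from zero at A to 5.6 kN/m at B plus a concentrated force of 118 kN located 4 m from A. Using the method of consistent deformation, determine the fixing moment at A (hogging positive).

M_A = 197.9 kN·m

Release the roller at B. Primary structure: cantilever fixed at A.
Free-end deflection of the primary structure under the applied loading (downward +):
  triangular load, peak 5.6 at the free end: 11w₀L⁴/(120EI) = 2103/EI
  point load 118 at a = 4: Pa²(3L − a)/(6EI) = 6293/EI
  δ_0 = 8396/EI
Tip deflection under a unit load at B: L³/(3EI) = 170.7/EI.
The prop prevents deflection at B: R_B = δ_0/δ_{BB} = 8396/170.7 = 49.2 kN.
Moment equilibrium about A: M_A = Σ(load moments about A) − R_B·L = 591.5 − 49.2×8 = 197.9 kN·m.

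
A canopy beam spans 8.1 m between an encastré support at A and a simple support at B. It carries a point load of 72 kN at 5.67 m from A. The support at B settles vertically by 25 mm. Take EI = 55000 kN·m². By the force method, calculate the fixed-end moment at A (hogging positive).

M_A = 142.5 kN·m

Release the roller at B. Primary structure: cantilever fixed at A.
Primary-structure tip deflection at B by superposition:
  point load 72 at a = 5.67: Pa²(3L − a)/(6EI) = 7187/EI
Flexibility coefficient — unit upward force at B: δ_{BB} = L³/(3EI) = 177.1/EI.
With EI = 55000 kN·m²: δ_0 = 0.13068 m and δ_{BB} = 0.003221 m/kN.
Compatibility — the beam at B must follow the support down by 0.025 m: δ_0 − R_B·δ_{BB} = 0.025, so R_B = (0.13068 − 0.025)/0.003221 = 32.81 kN.
Moment equilibrium about A: M_A = Σ(load moments about A) − R_B·L = 408.2 − 32.81×8.1 = 142.5 kN·m.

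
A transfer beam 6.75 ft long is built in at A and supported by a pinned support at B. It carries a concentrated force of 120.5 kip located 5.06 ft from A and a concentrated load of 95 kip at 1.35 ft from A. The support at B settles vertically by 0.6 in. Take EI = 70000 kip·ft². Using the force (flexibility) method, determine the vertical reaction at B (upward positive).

Remove the prop at B; the released (primary) structure is a cantilever built in at A.
Primary-structure tip deflection at B by superposition:
  point load 120.5 at a = 5.06: Pa²(3L − a)/(6EI) = 7811/EI
  point load 95 at a = 1.35: Pa²(3L − a)/(6EI) = 545.4/EI
  δ_0 = 8356/EI
Tip deflection under a unit load at B: L³/(3EI) = 102.5/EI.
With EI = 70000 kip·ft²: δ_0 = 0.11937 ft and δ_{BB} = 0.001465 ft/kip.
Compatibility — the beam at B must follow the support down by 0.05 ft: δ_0 − R_B·δ_{BB} = 0.05, so R_B = (0.11937 − 0.05)/0.001465 = 47.37 kip.

R_B = 47.37 kip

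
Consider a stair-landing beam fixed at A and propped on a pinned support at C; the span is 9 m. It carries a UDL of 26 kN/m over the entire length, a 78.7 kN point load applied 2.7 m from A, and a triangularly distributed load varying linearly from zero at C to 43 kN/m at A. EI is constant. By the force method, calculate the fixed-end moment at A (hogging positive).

Release the roller at C. Primary structure: cantilever fixed at A.
Downward deflection at the released point C due to the loads:
  UDL 26: wL⁴/(8EI) = 21323/EI
  point load 78.7 at a = 2.7: Pa²(3L − a)/(6EI) = 2324/EI
  triangular load, peak 43 at the fixed end: w₀L⁴/(30EI) = 9404/EI
  δ_0 = 33051/EI
Tip deflection under a unit load at C: L³/(3EI) = 243/EI.
Compatibility at C: δ_0 − R_C·δ_{CC} = 0, so R_C = 33051/243 = 136 kN.
Moment equilibrium about A: M_A = Σ(load moments about A) − R_C·L = 1846 − 136×9 = 621.9 kN·m.

M_A = 621.9 kN·m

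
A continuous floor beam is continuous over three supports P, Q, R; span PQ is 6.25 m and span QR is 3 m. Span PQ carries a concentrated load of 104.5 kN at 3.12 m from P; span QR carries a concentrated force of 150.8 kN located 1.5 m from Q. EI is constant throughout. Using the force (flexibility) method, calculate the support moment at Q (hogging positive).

Insert a hinge at Q; M_Q is the redundant, and each span becomes simply supported.
Discontinuity in slope at Q on the released structure — sum the simple-span end rotations:
  span PQ: point load 104.5 at a = 3.12: Pab(L + a)/(6LEI) = 255/EI
  span QR: point load 150.8 at a = 1.5: Pab(L + b)/(6LEI) = 84.83/EI
  relative rotation θ_0 = (255 + 84.83)/EI = 339.8/EI
A unit hogging moment at Q produces rotation L₁/(3EI) + L₂/(3EI) = 3.083/EI.
Slope continuity at Q: θ_0 = M_Q·3.083/EI, so M_Q = 339.8/3.083 = 110.2 kN·m (hogging).

M_Q = 110.2 kN·m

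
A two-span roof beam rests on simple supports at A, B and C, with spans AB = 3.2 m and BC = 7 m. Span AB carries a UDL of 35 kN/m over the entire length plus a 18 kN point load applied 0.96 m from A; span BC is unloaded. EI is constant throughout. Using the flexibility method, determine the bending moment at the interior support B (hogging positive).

M_B = 16.52 kN·m

Insert a hinge at B; M_B is the redundant, and each span becomes simply supported.
Discontinuity in slope at B on the released structure — sum the simple-span end rotations:
  span AB: UDL 35: wL³/(24EI) = 47.79/EI
  span AB: point load 18 at a = 0.96: Pab(L + a)/(6LEI) = 8.387/EI
  relative rotation θ_0 = (56.17 + 0)/EI = 56.17/EI
A unit hogging moment at B produces rotation L₁/(3EI) + L₂/(3EI) = 3.4/EI.
Compatibility: M_B·(L₁+L₂)/(3EI) = θ_0, giving M_B = 16.52 kN·m (hogging).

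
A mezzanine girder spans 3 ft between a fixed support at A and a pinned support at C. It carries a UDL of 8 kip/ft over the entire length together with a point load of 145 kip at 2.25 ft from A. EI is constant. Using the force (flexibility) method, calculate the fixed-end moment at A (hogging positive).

M_A = 59.98 kip·ft

Take the reaction at C as the redundant and release it; the primary structure is a cantilever fixed at A.
Primary-structure tip deflection at C by superposition:
  UDL 8: wL⁴/(8EI) = 81/EI
  point load 145 at a = 2.25: Pa²(3L − a)/(6EI) = 825.8/EI
  δ_0 = 906.8/EI
Tip deflection under a unit load at C: L³/(3EI) = 9/EI.
Compatibility at C: δ_0 − R_C·δ_{CC} = 0, so R_C = 906.8/9 = 100.8 kip.
Moment equilibrium about A: M_A = Σ(load moments about A) − R_C·L = 362.2 − 100.8×3 = 59.98 kip·ft.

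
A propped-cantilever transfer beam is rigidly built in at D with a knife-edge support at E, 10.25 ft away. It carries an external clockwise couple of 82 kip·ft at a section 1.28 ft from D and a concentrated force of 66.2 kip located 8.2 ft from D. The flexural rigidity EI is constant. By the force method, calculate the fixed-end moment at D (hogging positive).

Remove the prop at E; the released (primary) structure is a cantilever built in at D.
Downward deflection at the released point E due to the loads:
  clockwise couple 82 at a = 1.28: M₀a(2L − a)/(2EI) = 1009/EI
  point load 66.2 at a = 8.2: Pa²(3L − a)/(6EI) = 16729/EI
  δ_0 = 17738/EI
Tip deflection under a unit load at E: L³/(3EI) = 359/EI.
Compatibility at E: δ_0 − R_E·δ_{EE} = 0, so R_E = 17738/359 = 49.41 kip.
Moment equilibrium about D: M_D = Σ(load moments about D) − R_E·L = 624.8 − 49.41×10.25 = 118.3 kip·ft.

M_D = 118.3 kip·ft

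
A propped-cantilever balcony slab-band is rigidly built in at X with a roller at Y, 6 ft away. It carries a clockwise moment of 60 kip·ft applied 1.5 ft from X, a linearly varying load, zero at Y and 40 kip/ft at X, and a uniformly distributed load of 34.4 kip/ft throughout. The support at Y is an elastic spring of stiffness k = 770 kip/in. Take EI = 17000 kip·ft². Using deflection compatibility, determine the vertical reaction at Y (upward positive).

Take the reaction at Y as the redundant and release it; the primary structure is a cantilever fixed at X.
Primary-structure tip deflection at Y by superposition:
  clockwise couple 60 at a = 1.5: M₀a(2L − a)/(2EI) = 472.5/EI
  triangular load, peak 40 at the fixed end: w₀L⁴/(30EI) = 1728/EI
  UDL 34.4: wL⁴/(8EI) = 5573/EI
  δ_0 = 7773/EI
Flexibility coefficient — unit upward force at Y: δ_{YY} = L³/(3EI) = 72/EI.
With EI = 17000 kip·ft²: δ_0 = 0.45725 ft and δ_{YY} = 0.004235 ft/kip.
Compatibility — the spring shortens by R_Y/k under the reaction it provides: δ_0 − R_Y·δ_{YY} = R_Y/k. With 1/k = 1/(770×12) ft/kip = 0.000108 ft/kip, R_Y = δ_0 / (δ_{YY} + 1/k) = 0.45725 / (0.004235 + 0.000108) = 105.3 kip.

R_Y = 105.3 kip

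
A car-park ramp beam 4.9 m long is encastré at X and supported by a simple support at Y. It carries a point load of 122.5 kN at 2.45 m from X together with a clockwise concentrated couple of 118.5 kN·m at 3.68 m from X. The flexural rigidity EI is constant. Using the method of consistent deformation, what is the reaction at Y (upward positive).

R_Y = 72.31 kN

Release the roller at Y. Primary structure: cantilever fixed at X.
Downward deflection at the released point Y due to the loads:
  point load 122.5 at a = 2.45: Pa²(3L − a)/(6EI) = 1501/EI
  clockwise couple 118.5 at a = 3.68: M₀a(2L − a)/(2EI) = 1334/EI
  δ_0 = 2836/EI
Flexibility coefficient — unit upward force at Y: δ_{YY} = L³/(3EI) = 39.22/EI.
Compatibility at Y: δ_0 − R_Y·δ_{YY} = 0, so R_Y = 2836/39.22 = 72.31 kN.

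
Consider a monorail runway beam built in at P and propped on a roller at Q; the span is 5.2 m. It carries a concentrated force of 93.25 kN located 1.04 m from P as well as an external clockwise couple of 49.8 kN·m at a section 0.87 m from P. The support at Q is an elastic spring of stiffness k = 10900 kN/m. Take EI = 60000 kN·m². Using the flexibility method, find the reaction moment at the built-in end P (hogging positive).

Release the roller at Q. Primary structure: cantilever fixed at P.
Primary-structure tip deflection at Q by superposition:
  point load 93.25 at a = 1.04: Pa²(3L − a)/(6EI) = 244.8/EI
  clockwise couple 49.8 at a = 0.87: M₀a(2L − a)/(2EI) = 206.4/EI
  δ_0 = 451.2/EI
Tip deflection under a unit load at Q: L³/(3EI) = 46.87/EI.
With EI = 60000 kN·m²: δ_0 = 0.00752 m and δ_{QQ} = 0.000781 m/kN.
Compatibility — the spring shortens by R_Q/k under the reaction it provides: δ_0 − R_Q·δ_{QQ} = R_Q/k. With 1/k = 0.000092 m/kN, R_Q = δ_0 / (δ_{QQ} + 1/k) = 0.00752 / (0.000781 + 0.000092) = 8.615 kN.
Moment equilibrium about P: M_P = Σ(load moments about P) − R_Q·L = 146.8 − 8.615×5.2 = 102 kN·m.

M_P = 102 kN·m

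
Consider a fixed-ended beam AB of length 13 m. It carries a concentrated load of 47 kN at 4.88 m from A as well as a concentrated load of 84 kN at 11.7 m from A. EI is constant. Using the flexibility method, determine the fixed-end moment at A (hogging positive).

Release both end moments; the primary structure is a simply-supported span AB with redundants M_A and M_B.
On the primary (simply-supported) span, the end slopes from the loading are:
  at A: point load 47 at a = 4.88: Pab(L + b)/(6LEI) = 504.3/EI
  at B: point load 47 at a = 4.88: Pab(L + a)/(6LEI) = 426.9/EI
  at A: point load 84 at a = 11.7: Pab(L + b)/(6LEI) = 234.2/EI
  at B: point load 84 at a = 11.7: Pab(L + a)/(6LEI) = 404.6/EI
  θ_A0 = 738.5/EI,  θ_B0 = 831.5/EI
Flexibility coefficients: a unit moment at one end gives L/(3EI) there and L/(6EI) at the far end, so f₁₁ = f₂₂ = 4.333/EI and f₁₂ = f₂₁ = 2.167/EI.
Compatibility — zero rotation at each built-in end:
  4.333 M_A + 2.167 M_B = 738.5
  2.167 M_A + 4.333 M_B = 831.5
Solving the pair gives M_A = 99.31 kN·m and M_B = 142.2 kN·m (hogging).

M_A = 99.31 kN·m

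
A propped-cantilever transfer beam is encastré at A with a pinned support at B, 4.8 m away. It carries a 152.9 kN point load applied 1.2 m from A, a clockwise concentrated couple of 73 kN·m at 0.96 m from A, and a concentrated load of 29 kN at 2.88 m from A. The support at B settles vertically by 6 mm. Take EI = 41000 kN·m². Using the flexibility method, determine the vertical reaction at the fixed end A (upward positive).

R_A = 154.7 kN

Take the reaction at B as the redundant and release it; the primary structure is a cantilever fixed at A.
Primary-structure tip deflection at B by superposition:
  point load 152.9 at a = 1.2: Pa²(3L − a)/(6EI) = 484.4/EI
  clockwise couple 73 at a = 0.96: M₀a(2L − a)/(2EI) = 302.7/EI
  point load 29 at a = 2.88: Pa²(3L − a)/(6EI) = 461.8/EI
  δ_0 = 1249/EI
Flexibility coefficient — unit upward force at B: δ_{BB} = L³/(3EI) = 36.86/EI.
With EI = 41000 kN·m²: δ_0 = 0.030463 m and δ_{BB} = 0.000899 m/kN.
Compatibility — the beam at B must follow the support down by 0.006 m: δ_0 − R_B·δ_{BB} = 0.006, so R_B = (0.030463 − 0.006)/0.000899 = 27.21 kN.
Vertical equilibrium: R_A = ΣP − R_B = 181.9 − 27.21 = 154.7 kN.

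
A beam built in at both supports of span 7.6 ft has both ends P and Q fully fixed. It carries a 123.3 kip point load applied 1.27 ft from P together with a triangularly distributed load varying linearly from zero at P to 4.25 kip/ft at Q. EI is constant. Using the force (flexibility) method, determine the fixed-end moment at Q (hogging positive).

M_Q = 34.07 kip·ft

Take the two fixed-end moments M_P, M_Q as redundants; the released structure is the simple span PQ.
Simple-span end rotations at P and Q under the given loads:
  at P: point load 123.3 at a = 1.27: Pab(L + b)/(6LEI) = 302.8/EI
  at Q: point load 123.3 at a = 1.27: Pab(L + a)/(6LEI) = 192.8/EI
  at P: triangular load, peak 4.25: 7w₀L³/(360EI) = 36.28/EI
  at Q: triangular load, peak 4.25: w₀L³/(45EI) = 41.46/EI
  θ_P0 = 339.1/EI,  θ_Q0 = 234.3/EI
Flexibility coefficients: a unit moment at one end gives L/(3EI) there and L/(6EI) at the far end, so f₁₁ = f₂₂ = 2.533/EI and f₁₂ = f₂₁ = 1.267/EI.
Compatibility — zero rotation at each built-in end:
  2.533 M_P + 1.267 M_Q = 339.1
  1.267 M_P + 2.533 M_Q = 234.3
Solving the pair gives M_P = 116.8 kip·ft and M_Q = 34.07 kip·ft (hogging).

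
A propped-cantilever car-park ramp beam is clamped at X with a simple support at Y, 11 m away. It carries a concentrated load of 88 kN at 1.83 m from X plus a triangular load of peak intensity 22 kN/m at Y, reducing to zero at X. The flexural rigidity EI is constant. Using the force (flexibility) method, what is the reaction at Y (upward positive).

Release the roller at Y. Primary structure: cantilever fixed at X.
Downward deflection at the released point Y due to the loads:
  point load 88 at a = 1.83: Pa²(3L − a)/(6EI) = 1531/EI
  triangular load, peak 22 at the free end: 11w₀L⁴/(120EI) = 29526/EI
  δ_0 = 31057/EI
Tip deflection under a unit load at Y: L³/(3EI) = 443.7/EI.
The prop prevents deflection at Y: R_Y = δ_0/δ_{YY} = 31057/443.7 = 70 kN.

R_Y = 70 kN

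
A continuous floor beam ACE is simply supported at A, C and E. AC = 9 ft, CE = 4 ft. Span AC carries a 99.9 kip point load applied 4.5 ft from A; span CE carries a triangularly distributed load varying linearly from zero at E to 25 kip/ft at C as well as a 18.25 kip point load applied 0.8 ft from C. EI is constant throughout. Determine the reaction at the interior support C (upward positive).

Release continuity at C by inserting a hinge; the redundant is the internal moment M_C. The primary structure is two simply-supported spans AC and CE.
End slopes at the hinge C, treating each span as simply supported:
  span AC: point load 99.9 at a = 4.5: Pab(L + a)/(6LEI) = 505.7/EI
  span CE: triangular load, peak 25: w₀L³/(45EI) = 35.56/EI
  span CE: point load 18.25 at a = 0.8: Pab(L + b)/(6LEI) = 14.02/EI
  relative rotation θ_0 = (505.7 + 49.57)/EI = 555.3/EI
A unit hogging moment at C produces rotation L₁/(3EI) + L₂/(3EI) = 4.333/EI.
Slope continuity at C: θ_0 = M_C·4.333/EI, so M_C = 555.3/4.333 = 128.1 kip·ft (hogging).
Span AC, ΣM about A with M_C applied at C: R_C^{AC}·9 = 449.6 + 128.1, so R_C^{AC} = 64.19 kip and R_A = 99.9 − 64.19 = 35.71 kip.
Span CE, ΣM about E: R_C^{CE}·4 = 191.7 + 128.1, so R_C^{CE} = 79.97 kip and R_E = 68.25 − 79.97 = -11.72 kip.
R_C = 64.19 + 79.97 = 144.2 kip.

R_C = 144.2 kip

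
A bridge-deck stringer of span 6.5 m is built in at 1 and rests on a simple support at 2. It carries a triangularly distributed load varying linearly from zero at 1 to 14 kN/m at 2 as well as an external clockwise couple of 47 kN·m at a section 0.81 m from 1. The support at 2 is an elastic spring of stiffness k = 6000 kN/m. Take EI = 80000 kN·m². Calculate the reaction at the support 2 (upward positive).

Remove the prop at 2; the released (primary) structure is a cantilever built in at 1.
Downward deflection at the released point 2 due to the loads:
  triangular load, peak 14 at the free end: 11w₀L⁴/(120EI) = 2291/EI
  clockwise couple 47 at a = 0.81: M₀a(2L − a)/(2EI) = 232/EI
  δ_0 = 2523/EI
Tip deflection under a unit load at 2: L³/(3EI) = 91.54/EI.
With EI = 80000 kN·m²: δ_0 = 0.031536 m and δ_{22} = 0.001144 m/kN.
Compatibility — the spring shortens by R_2/k under the reaction it provides: δ_0 − R_2·δ_{22} = R_2/k. With 1/k = 0.000167 m/kN, R_2 = δ_0 / (δ_{22} + 1/k) = 0.031536 / (0.001144 + 0.000167) = 24.06 kN.

R_2 = 24.06 kN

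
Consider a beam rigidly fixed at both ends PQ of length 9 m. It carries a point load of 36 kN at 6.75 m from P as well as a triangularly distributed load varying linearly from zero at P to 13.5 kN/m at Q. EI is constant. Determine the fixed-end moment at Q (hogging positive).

M_Q = 100.2 kN·m

Take the two fixed-end moments M_P, M_Q as redundants; the released structure is the simple span PQ.
Simple-span end rotations at P and Q under the given loads:
  at P: point load 36 at a = 6.75: Pab(L + b)/(6LEI) = 113.9/EI
  at Q: point load 36 at a = 6.75: Pab(L + a)/(6LEI) = 159.5/EI
  at P: triangular load, peak 13.5: 7w₀L³/(360EI) = 191.4/EI
  at Q: triangular load, peak 13.5: w₀L³/(45EI) = 218.7/EI
  θ_P0 = 305.3/EI,  θ_Q0 = 378.2/EI
Flexibility coefficients: a unit moment at one end gives L/(3EI) there and L/(6EI) at the far end, so f₁₁ = f₂₂ = 3/EI and f₁₂ = f₂₁ = 1.5/EI.
Compatibility — zero rotation at each built-in end:
  3 M_P + 1.5 M_Q = 305.3
  1.5 M_P + 3 M_Q = 378.2
Solving the pair gives M_P = 51.64 kN·m and M_Q = 100.2 kN·m (hogging).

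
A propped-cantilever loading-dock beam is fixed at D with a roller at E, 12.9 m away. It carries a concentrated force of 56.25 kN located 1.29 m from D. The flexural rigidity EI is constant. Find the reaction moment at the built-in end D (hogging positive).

Release the roller at E. Primary structure: cantilever fixed at D.
Downward deflection at the released point E due to the loads:
  point load 56.25 at a = 1.29: Pa²(3L − a)/(6EI) = 583.6/EI
Flexibility coefficient — unit upward force at E: δ_{EE} = L³/(3EI) = 715.6/EI.
Compatibility at E: δ_0 − R_E·δ_{EE} = 0, so R_E = 583.6/715.6 = 0.8156 kN.
Moment equilibrium about D: M_D = Σ(load moments about D) − R_E·L = 72.56 − 0.8156×12.9 = 62.04 kN·m.

M_D = 62.04 kN·m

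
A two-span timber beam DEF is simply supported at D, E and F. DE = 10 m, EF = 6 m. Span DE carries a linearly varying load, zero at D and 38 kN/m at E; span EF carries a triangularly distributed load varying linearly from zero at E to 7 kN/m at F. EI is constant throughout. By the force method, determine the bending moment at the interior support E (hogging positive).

Take M_E as the redundant. Released structure: two simple spans DE and EF with a hinge at E.
End slopes at the hinge E, treating each span as simply supported:
  span DE: triangular load, peak 38: w₀L³/(45EI) = 844.4/EI
  span EF: triangular load, peak 7: 7w₀L³/(360EI) = 29.4/EI
  relative rotation θ_0 = (844.4 + 29.4)/EI = 873.8/EI
A unit hogging moment at E produces rotation L₁/(3EI) + L₂/(3EI) = 5.333/EI.
Slope continuity at E: θ_0 = M_E·5.333/EI, so M_E = 873.8/5.333 = 163.8 kN·m (hogging).

M_E = 163.8 kN·m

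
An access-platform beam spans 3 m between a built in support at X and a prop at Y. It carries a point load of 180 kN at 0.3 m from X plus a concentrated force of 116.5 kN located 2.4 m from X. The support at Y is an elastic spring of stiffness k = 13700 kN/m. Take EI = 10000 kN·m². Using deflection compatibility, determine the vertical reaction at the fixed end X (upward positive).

Remove the prop at Y; the released (primary) structure is a cantilever built in at X.
Free-end deflection of the primary structure under the applied loading (downward +):
  point load 180 at a = 0.3: Pa²(3L − a)/(6EI) = 23.49/EI
  point load 116.5 at a = 2.4: Pa²(3L − a)/(6EI) = 738.1/EI
  δ_0 = 761.6/EI
Tip deflection under a unit load at Y: L³/(3EI) = 9/EI.
With EI = 10000 kN·m²: δ_0 = 0.076163 m and δ_{YY} = 0.0009 m/kN.
Compatibility — the spring shortens by R_Y/k under the reaction it provides: δ_0 − R_Y·δ_{YY} = R_Y/k. With 1/k = 0.000073 m/kN, R_Y = δ_0 / (δ_{YY} + 1/k) = 0.076163 / (0.0009 + 0.000073) = 78.28 kN.
Vertical equilibrium: R_X = ΣP − R_Y = 296.5 − 78.28 = 218.2 kN.

R_X = 218.2 kN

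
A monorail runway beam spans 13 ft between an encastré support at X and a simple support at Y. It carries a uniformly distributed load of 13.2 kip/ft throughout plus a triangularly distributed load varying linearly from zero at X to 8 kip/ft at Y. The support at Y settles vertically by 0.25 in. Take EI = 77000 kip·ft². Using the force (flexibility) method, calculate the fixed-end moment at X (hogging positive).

Remove the prop at Y; the released (primary) structure is a cantilever built in at X.
Free-end deflection of the primary structure under the applied loading (downward +):
  UDL 13.2: wL⁴/(8EI) = 47126/EI
  triangular load, peak 8 at the free end: 11w₀L⁴/(120EI) = 20945/EI
  δ_0 = 68070/EI
Tip deflection under a unit load at Y: L³/(3EI) = 732.3/EI.
With EI = 77000 kip·ft²: δ_0 = 0.88403 ft and δ_{YY} = 0.009511 ft/kip.
Compatibility — the beam at Y must follow the support down by 0.02083 ft: δ_0 − R_Y·δ_{YY} = 0.02083, so R_Y = (0.88403 − 0.02083)/0.009511 = 90.76 kip.
Moment equilibrium about X: M_X = Σ(load moments about X) − R_Y·L = 1566 − 90.76×13 = 386.2 kip·ft.

M_X = 386.2 kip·ft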